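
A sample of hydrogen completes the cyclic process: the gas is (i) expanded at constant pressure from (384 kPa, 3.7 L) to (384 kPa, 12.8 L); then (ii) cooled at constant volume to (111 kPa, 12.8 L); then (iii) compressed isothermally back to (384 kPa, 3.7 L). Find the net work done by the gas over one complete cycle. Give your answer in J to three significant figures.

Leg (i): W = PΔV = (384)(12.8 − 3.7) = 3494 J.
Leg (ii): W = 0.
Leg (iii): W = PᵢVᵢ ln(V_f/Vᵢ) = (1421) ln(3.7/12.8) = -1763 J.
W_net = 3494 − 1763 = 1731 J.

W_net ≈ 1730 J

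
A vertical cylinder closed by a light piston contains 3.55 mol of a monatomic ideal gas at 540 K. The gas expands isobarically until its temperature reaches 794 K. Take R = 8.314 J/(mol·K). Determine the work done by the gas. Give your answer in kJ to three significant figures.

W ≈ 7.50 kJ

Isobaric: W = P ΔV = nR ΔT.
W = (3.55)(8.314)(794 − 540) = 7497 J.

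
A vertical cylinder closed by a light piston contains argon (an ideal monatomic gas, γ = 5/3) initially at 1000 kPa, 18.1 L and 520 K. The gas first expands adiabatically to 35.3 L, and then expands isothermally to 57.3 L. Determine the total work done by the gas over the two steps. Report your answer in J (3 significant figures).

W_total ≈ 15400 J

Step 1 (adiabatic): W = (P₁V₁ − P₂V₂)/(γ−1) = (18100 − 11595)/0.667 = 9757 J.
After step 1: P = 328.5 kPa, V = 35.3 L, T = 333.1 K.
Step 2 (isothermal): W = P₁V₁ ln(V₂/V₁) = (11595) ln(57.3/35.3) = 5617 J.
W_total = 9757 + 5617 = 15374 J.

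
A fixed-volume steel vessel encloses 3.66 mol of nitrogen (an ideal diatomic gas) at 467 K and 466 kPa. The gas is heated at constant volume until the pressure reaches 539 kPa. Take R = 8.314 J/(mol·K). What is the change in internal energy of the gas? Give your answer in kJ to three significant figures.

ΔU ≈ 5.57 kJ

Constant volume ⇒ W = 0, so Q = ΔU = nCᵥΔT with Cᵥ = 5R/2 = 20.79 J/(mol·K).
At constant V, T₂/T₁ = P₂/P₁ ⇒ ΔT = T₁(P₂/P₁ − 1) = 467·(539/466 − 1) = 73.16 K.
ΔU = (3.66)(20.79)(73.16) = 5565 J.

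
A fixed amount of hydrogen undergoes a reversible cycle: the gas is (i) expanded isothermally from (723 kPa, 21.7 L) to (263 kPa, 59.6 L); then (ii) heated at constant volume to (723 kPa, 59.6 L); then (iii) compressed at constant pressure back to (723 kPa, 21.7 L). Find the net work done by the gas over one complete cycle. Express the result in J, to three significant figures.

Leg (i): W = PᵢVᵢ ln(V_f/Vᵢ) = (15689) ln(59.6/21.7) = 15851 J.
Leg (ii): W = 0.
Leg (iii): W = PΔV = (723)(21.7 − 59.6) = -27402 J.
W_net = 15851 − 27402 = -11550 J.

W_net ≈ -11600 J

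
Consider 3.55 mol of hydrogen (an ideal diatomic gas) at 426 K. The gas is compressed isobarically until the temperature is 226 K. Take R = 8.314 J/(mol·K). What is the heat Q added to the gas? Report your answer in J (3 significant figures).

Q ≈ -20700 J

Isobaric: W = nRΔT = (3.55)(8.314)(-200) = -5903 J.
ΔU = nCᵥΔT with Cᵥ = 5R/2: ΔU = (3.55)(20.79)(-200) = -14757 J.
Q = ΔU + W = -14757 − 5903 = -20660 J.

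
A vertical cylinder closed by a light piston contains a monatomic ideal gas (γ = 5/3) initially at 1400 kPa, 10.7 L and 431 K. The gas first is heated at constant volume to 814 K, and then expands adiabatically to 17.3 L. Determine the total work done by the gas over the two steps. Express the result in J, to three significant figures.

W_total ≈ 11600 J

Step 1 (isochoric): W = 0 (constant volume).
After step 1: P = 2644 kPa (V unchanged).
Step 2 (adiabatic): W = (P₁V₁ − P₂V₂)/(γ−1) = (28292 − 20538)/0.667 = 11631 J.
W_total = 0 + 11631 = 11631 J.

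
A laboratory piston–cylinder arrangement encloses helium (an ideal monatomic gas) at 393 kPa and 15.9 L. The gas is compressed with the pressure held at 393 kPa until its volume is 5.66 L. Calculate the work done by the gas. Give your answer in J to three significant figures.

W ≈ -4020 J

Isobaric: W = P ΔV.
W = (393 kPa)(5.66 − 15.9 L) = (393)(-10.24) = -4024 J.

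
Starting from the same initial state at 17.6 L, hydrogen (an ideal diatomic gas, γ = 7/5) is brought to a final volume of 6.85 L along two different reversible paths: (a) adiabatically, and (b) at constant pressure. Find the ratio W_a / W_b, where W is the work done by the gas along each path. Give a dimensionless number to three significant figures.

Path (a) adiabatic: W = P₁V₁(1 − (V₁/V₂)^(γ−1))/(γ−1) → W_a/(P₁V₁) = -1.146.
Path (b) isobaric: W = P₁(V₂ − V₁) → W_b/(P₁V₁) = -0.6108.
W_a / W_b = -1.146 / -0.6108 = 1.877.

W_a / W_b ≈ 1.88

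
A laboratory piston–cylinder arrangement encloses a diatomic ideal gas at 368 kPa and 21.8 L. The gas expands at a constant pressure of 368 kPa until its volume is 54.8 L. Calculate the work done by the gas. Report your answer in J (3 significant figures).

Isobaric: W = P ΔV.
W = (368 kPa)(54.8 − 21.8 L) = (368)(33) = 12144 J.

W ≈ 12100 J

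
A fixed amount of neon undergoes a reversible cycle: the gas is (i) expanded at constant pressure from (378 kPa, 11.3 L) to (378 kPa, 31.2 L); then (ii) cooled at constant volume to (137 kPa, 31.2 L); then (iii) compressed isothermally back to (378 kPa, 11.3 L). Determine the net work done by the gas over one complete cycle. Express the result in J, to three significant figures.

W_net ≈ 3180 J

Leg (i): W = PΔV = (378)(31.2 − 11.3) = 7522 J.
Leg (ii): W = 0.
Leg (iii): W = PᵢVᵢ ln(V_f/Vᵢ) = (4274) ln(11.3/31.2) = -4341 J.
W_net = 7522 − 4341 = 3181 J.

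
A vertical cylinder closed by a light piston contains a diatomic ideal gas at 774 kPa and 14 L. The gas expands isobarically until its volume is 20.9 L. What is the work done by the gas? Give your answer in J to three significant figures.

W ≈ 5340 J

Isobaric: W = P ΔV.
W = (774 kPa)(20.9 − 14 L) = (774)(6.9) = 5341 J.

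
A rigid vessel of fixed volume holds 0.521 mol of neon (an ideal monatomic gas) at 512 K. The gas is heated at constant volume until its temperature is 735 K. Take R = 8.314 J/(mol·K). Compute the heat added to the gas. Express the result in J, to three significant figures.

Q ≈ 1450 J

Constant volume ⇒ W = 0, so Q = ΔU = nCᵥΔT with Cᵥ = 3R/2 = 12.47 J/(mol·K).
ΔU = (0.521)(12.47)(735 − 512) = 1449 J.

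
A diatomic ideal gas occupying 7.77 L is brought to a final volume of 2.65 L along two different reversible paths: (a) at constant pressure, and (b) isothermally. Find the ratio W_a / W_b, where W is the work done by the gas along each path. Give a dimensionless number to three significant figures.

Path (a) isobaric: W = P₁(V₂ − V₁) → W_a/(P₁V₁) = -0.6589.
Path (b) isothermal: W = P₁V₁ ln(V₂/V₁) → W_b/(P₁V₁) = -1.076.
W_a / W_b = -0.6589 / -1.076 = 0.6126.

W_a / W_b ≈ 0.613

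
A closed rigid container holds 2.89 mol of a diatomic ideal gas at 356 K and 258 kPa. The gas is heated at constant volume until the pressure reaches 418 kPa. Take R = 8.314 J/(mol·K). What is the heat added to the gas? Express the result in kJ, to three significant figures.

Constant volume ⇒ W = 0, so Q = ΔU = nCᵥΔT with Cᵥ = 5R/2 = 20.79 J/(mol·K).
At constant V, T₂/T₁ = P₂/P₁ ⇒ ΔT = T₁(P₂/P₁ − 1) = 356·(418/258 − 1) = 220.8 K.
ΔU = (2.89)(20.79)(220.8) = 13262 J.

Q ≈ 13.3 kJ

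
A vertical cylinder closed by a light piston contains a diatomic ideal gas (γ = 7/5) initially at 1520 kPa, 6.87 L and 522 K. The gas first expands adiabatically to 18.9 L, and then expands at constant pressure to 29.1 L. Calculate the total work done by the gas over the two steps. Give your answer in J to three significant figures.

W_total ≈ 12400 J

Step 1 (adiabatic): W = (P₁V₁ − P₂V₂)/(γ−1) = (10442 − 6966)/0.4 = 8690 J.
After step 1: P = 368.6 kPa, V = 18.9 L, T = 348.2 K.
Step 2 (isobaric): W = PΔV = (368.6 kPa)(29.1 − 18.9 L) = 3760 J.
W_total = 8690 + 3760 = 12450 J.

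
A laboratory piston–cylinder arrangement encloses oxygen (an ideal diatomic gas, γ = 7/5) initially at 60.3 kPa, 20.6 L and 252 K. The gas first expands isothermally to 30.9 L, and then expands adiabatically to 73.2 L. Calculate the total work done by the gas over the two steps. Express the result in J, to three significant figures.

W_total ≈ 1410 J

Step 1 (isothermal): W = P₁V₁ ln(V₂/V₁) = (1242) ln(30.9/20.6) = 503.7 J.
After step 1: P = 40.2 kPa, V = 30.9 L, T = 252 K.
Step 2 (adiabatic): W = (P₁V₁ − P₂V₂)/(γ−1) = (1242 − 879.8)/0.4 = 906.1 J.
W_total = 503.7 + 906.1 = 1410 J.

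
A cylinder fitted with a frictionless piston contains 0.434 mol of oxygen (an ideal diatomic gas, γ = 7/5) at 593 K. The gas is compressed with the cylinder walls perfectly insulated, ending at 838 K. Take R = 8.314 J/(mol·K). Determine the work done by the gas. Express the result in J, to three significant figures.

Adiabatic ⇒ Q = 0, so W_by = −ΔU = nCᵥ(T₁ − T₂).
Cᵥ = 5R/2 = 20.79 J/(mol·K).
W = (0.434)(20.79)(593 − 838) = -2210 J.

W ≈ -2210 J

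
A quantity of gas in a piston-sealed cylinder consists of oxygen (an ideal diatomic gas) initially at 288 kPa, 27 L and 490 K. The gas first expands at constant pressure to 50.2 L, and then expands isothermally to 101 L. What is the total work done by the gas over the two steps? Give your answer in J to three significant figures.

Step 1 (isobaric): W = PΔV = (288 kPa)(50.2 − 27 L) = 6682 J.
After step 1: P = 288 kPa, V = 50.2 L, T = 911 K.
Step 2 (isothermal): W = P₁V₁ ln(V₂/V₁) = (14458) ln(101/50.2) = 10107 J.
W_total = 6682 + 10107 = 16789 J.

W_total ≈ 16800 J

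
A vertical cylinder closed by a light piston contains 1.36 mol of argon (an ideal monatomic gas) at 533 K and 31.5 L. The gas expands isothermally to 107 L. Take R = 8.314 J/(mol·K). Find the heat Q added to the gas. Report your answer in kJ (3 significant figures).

Q ≈ 7.37 kJ

Isothermal ⇒ ΔU = 0, so Q = W = nRT ln(V₂/V₁).
Q = (1.36)(8.314)(533) ln(107/31.5) = 6027 × 1.223 = 7370 J.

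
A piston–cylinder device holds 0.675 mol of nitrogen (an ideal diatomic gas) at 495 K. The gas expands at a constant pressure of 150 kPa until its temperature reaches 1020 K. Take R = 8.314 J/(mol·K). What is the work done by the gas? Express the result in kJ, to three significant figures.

Isobaric: W = P ΔV = nR ΔT.
W = (0.675)(8.314)(1020 − 495) = 2946 J.

W ≈ 2.95 kJ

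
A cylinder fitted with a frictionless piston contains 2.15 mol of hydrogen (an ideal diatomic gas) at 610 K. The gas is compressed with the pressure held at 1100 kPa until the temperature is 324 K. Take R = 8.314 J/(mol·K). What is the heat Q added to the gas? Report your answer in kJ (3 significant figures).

Q ≈ -17.9 kJ

Isobaric: W = nRΔT = (2.15)(8.314)(-286) = -5112 J.
ΔU = nCᵥΔT with Cᵥ = 5R/2: ΔU = (2.15)(20.79)(-286) = -12781 J.
Q = ΔU + W = -12781 − 5112 = -17893 J.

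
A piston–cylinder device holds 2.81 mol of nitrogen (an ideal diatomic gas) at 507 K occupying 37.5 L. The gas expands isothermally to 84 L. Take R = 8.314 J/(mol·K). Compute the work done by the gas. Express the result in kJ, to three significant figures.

W ≈ 9.55 kJ

Isothermal: W = nRT ln(V₂/V₁).
W = (2.81)(8.314)(507) × ln(84/37.5)
  = 11845 × 0.8065
W_by_gas = 9552 J.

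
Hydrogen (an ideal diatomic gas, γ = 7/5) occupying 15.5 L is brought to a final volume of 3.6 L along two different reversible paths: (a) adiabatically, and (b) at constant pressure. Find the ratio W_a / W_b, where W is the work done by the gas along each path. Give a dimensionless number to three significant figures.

Path (a) adiabatic: W = P₁V₁(1 − (V₁/V₂)^(γ−1))/(γ−1) → W_a/(P₁V₁) = -1.983.
Path (b) isobaric: W = P₁(V₂ − V₁) → W_b/(P₁V₁) = -0.7677.
W_a / W_b = -1.983 / -0.7677 = 2.583.

W_a / W_b ≈ 2.58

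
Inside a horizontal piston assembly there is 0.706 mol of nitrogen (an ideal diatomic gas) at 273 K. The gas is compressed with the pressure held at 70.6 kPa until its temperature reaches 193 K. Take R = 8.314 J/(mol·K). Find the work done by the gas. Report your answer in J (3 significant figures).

W ≈ -470 J

Isobaric: W = P ΔV = nR ΔT.
W = (0.706)(8.314)(193 − 273) = -469.6 J.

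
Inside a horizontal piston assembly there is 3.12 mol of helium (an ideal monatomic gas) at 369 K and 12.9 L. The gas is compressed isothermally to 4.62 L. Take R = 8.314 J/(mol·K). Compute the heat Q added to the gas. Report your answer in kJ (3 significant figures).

Q ≈ -9.83 kJ

Isothermal ⇒ ΔU = 0, so Q = W = nRT ln(V₂/V₁).
Q = (3.12)(8.314)(369) ln(4.62/12.9) = 9572 × -1.027 = -9829 J.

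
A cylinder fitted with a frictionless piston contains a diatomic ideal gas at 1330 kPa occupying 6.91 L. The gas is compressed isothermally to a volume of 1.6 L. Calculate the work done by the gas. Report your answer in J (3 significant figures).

Isothermal: W = nRT ln(V₂/V₁) = P₁V₁ ln(V₂/V₁).
P₁V₁ = (1330 kPa)(6.91 L) = 9190 J.
W = 9190 × ln(1.6/6.91) = 9190 × -1.463
W_by_gas = -13445 J.

W ≈ -13400 J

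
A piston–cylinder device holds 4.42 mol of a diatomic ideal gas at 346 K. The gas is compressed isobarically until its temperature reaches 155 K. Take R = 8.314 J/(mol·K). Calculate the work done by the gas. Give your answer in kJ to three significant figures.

W ≈ -7.02 kJ

Isobaric: W = P ΔV = nR ΔT.
W = (4.42)(8.314)(155 − 346) = -7019 J.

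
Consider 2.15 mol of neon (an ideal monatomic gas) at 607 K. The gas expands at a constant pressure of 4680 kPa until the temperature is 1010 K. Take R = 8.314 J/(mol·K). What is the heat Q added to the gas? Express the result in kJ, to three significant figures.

Isobaric: W = nRΔT = (2.15)(8.314)(403) = 7204 J.
ΔU = nCᵥΔT with Cᵥ = 3R/2: ΔU = (2.15)(12.47)(403) = 10805 J.
Q = ΔU + W = 10805 + 7204 = 18009 J.

Q ≈ 18.0 kJ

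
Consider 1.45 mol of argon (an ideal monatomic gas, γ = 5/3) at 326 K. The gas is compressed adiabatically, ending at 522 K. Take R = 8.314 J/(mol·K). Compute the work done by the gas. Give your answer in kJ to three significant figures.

Adiabatic ⇒ Q = 0, so W_by = −ΔU = nCᵥ(T₁ − T₂).
Cᵥ = 3R/2 = 12.47 J/(mol·K).
W = (1.45)(12.47)(326 − 522) = -3544 J.

W ≈ -3.54 kJ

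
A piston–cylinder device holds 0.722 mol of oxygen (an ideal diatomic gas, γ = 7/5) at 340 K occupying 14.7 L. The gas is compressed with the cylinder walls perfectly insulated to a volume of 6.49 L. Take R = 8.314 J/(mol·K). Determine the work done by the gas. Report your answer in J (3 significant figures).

Adiabatic: TV^(γ−1) = const with γ = 7/5.
T₂ = T₁ (V₁/V₂)^(γ−1) = 340 × (14.7/6.49)^0.4 = 340 × 1.387 = 471.5 K.
W_by = nCᵥ(T₁ − T₂) = (0.722)(20.79)(340 − 471.5) = -1974 J.

W ≈ -1970 J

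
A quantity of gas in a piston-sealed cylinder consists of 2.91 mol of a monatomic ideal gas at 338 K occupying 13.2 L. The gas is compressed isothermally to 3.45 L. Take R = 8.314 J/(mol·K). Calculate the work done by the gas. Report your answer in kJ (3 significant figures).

Isothermal: W = nRT ln(V₂/V₁).
W = (2.91)(8.314)(338) × ln(3.45/13.2)
  = 8177 × -1.342
W_by_gas = -10973 J.

W ≈ -11.0 kJ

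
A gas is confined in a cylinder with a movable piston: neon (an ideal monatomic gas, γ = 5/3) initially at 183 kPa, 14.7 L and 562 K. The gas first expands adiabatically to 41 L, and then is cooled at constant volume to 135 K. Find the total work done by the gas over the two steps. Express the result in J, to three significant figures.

Step 1 (adiabatic): W = (P₁V₁ − P₂V₂)/(γ−1) = (2690 − 1358)/0.667 = 1999 J.
Step 2 (isochoric): W = 0 (constant volume).
W_total = 1999 + 0 = 1999 J.

W_total ≈ 2000 J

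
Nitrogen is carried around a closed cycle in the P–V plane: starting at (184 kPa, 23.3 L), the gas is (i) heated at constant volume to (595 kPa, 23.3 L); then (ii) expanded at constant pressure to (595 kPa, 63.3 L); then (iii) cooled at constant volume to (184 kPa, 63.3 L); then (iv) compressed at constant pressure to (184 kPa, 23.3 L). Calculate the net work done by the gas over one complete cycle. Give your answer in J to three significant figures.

W_net ≈ 16400 J

Constant-volume legs do no work.
W(ii) = (595)(63.3 − 23.3) = 23800 J; W(iv) = (184)(23.3 − 63.3) = -7360 J.
W_net = 23800 − 7360 = 16440 J (the clockwise enclosed area).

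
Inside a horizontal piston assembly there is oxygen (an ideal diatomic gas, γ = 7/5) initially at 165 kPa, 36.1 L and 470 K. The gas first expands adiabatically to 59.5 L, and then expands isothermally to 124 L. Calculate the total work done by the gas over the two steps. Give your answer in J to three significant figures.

Step 1 (adiabatic): W = (P₁V₁ − P₂V₂)/(γ−1) = (5956 − 4877)/0.4 = 2698 J.
After step 1: P = 81.97 kPa, V = 59.5 L, T = 384.9 K.
Step 2 (isothermal): W = P₁V₁ ln(V₂/V₁) = (4877) ln(124/59.5) = 3581 J.
W_total = 2698 + 3581 = 6279 J.

W_total ≈ 6280 J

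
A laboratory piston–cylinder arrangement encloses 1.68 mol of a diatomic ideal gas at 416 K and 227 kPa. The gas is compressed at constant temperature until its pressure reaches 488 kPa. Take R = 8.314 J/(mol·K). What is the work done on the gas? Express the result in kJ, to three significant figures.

Isothermal process: W = nRT ln(V₂/V₁) = nRT ln(P₁/P₂).
W = (1.68)(8.314)(416) × ln(227/488)
  = 5810 × ln(0.4652) = 5810 × -0.7654
W_by_gas = -4447 J; work on gas = −W_by = 4447 J.

W ≈ 4.45 kJ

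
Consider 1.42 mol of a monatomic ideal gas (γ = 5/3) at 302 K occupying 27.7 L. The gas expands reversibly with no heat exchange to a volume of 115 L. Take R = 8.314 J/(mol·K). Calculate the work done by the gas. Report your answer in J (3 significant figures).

W ≈ 3280 J

Adiabatic: TV^(γ−1) = const with γ = 5/3.
T₂ = T₁ (V₁/V₂)^(γ−1) = 302 × (27.7/115)^0.667 = 302 × 0.3871 = 116.9 K.
W_by = nCᵥ(T₁ − T₂) = (1.42)(12.47)(302 − 116.9) = 3278 J.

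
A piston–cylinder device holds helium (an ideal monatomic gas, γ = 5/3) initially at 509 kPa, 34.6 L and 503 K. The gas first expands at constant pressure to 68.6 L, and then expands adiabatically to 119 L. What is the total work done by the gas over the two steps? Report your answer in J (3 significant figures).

W_total ≈ 33400 J

Step 1 (isobaric): W = PΔV = (509 kPa)(68.6 − 34.6 L) = 17306 J.
After step 1: P = 509 kPa, V = 68.6 L, T = 997.3 K.
Step 2 (adiabatic): W = (P₁V₁ − P₂V₂)/(γ−1) = (34917 − 24186)/0.667 = 16097 J.
W_total = 17306 + 16097 = 33403 J.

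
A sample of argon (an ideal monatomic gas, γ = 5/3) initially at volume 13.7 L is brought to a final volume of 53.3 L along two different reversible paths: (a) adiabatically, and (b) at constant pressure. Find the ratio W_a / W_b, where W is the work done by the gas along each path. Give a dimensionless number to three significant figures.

Path (a) adiabatic: W = P₁V₁(1 − (V₁/V₂)^(γ−1))/(γ−1) → W_a/(P₁V₁) = 0.8936.
Path (b) isobaric: W = P₁(V₂ − V₁) → W_b/(P₁V₁) = 2.891.
W_a / W_b = 0.8936 / 2.891 = 0.3092.

W_a / W_b ≈ 0.309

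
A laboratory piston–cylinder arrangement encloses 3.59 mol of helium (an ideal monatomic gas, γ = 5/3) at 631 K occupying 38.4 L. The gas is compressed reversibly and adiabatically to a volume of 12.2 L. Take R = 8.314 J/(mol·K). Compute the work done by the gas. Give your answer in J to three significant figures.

W ≈ -32400 J

Adiabatic: TV^(γ−1) = const with γ = 5/3.
T₂ = T₁ (V₁/V₂)^(γ−1) = 631 × (38.4/12.2)^0.667 = 631 × 2.148 = 1355 K.
W_by = nCᵥ(T₁ − T₂) = (3.59)(12.47)(631 − 1355) = -32424 J.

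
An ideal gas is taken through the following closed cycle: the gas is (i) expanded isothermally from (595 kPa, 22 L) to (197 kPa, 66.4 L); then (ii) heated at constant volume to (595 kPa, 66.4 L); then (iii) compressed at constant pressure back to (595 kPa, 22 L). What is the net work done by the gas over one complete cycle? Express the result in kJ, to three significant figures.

W_net ≈ -12.0 kJ

Leg (i): W = PᵢVᵢ ln(V_f/Vᵢ) = (13090) ln(66.4/22) = 14460 J.
Leg (ii): W = 0.
Leg (iii): W = PΔV = (595)(22 − 66.4) = -26418 J.
W_net = 14460 − 26418 = -11958 J.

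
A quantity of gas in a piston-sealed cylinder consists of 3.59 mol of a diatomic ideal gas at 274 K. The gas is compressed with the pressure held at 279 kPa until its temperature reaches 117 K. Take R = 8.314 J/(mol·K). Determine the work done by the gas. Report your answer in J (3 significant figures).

W ≈ -4690 J

Isobaric: W = P ΔV = nR ΔT.
W = (3.59)(8.314)(117 − 274) = -4686 J.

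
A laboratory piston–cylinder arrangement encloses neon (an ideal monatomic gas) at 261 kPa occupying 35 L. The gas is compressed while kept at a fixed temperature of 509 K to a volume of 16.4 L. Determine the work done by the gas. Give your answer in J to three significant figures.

Isothermal: W = nRT ln(V₂/V₁) = P₁V₁ ln(V₂/V₁).
P₁V₁ = (261 kPa)(35 L) = 9135 J.
W = 9135 × ln(16.4/35) = 9135 × -0.7581
W_by_gas = -6925 J.

W ≈ -6920 J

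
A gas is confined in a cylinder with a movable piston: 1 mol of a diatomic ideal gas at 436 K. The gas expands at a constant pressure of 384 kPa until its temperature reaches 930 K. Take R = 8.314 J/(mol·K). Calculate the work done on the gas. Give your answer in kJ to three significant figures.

Isobaric: W = P ΔV = nR ΔT.
W = (1)(8.314)(930 − 436) = 4107 J.
Work on gas = −W_by = -4107 J.

W ≈ -4.11 kJ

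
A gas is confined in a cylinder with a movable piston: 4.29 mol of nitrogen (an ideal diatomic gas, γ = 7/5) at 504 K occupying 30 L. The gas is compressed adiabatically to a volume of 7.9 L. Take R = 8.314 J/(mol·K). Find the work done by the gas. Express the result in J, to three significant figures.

Adiabatic: TV^(γ−1) = const with γ = 7/5.
T₂ = T₁ (V₁/V₂)^(γ−1) = 504 × (30/7.9)^0.4 = 504 × 1.705 = 859.5 K.
W_by = nCᵥ(T₁ − T₂) = (4.29)(20.79)(504 − 859.5) = -31696 J.

W ≈ -31700 J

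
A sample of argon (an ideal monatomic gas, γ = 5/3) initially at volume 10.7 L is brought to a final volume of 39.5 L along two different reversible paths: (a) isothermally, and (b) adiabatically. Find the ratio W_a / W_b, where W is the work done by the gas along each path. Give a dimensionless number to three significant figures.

Path (a) isothermal: W = P₁V₁ ln(V₂/V₁) → W_a/(P₁V₁) = 1.306.
Path (b) adiabatic: W = P₁V₁(1 − (V₁/V₂)^(γ−1))/(γ−1) → W_b/(P₁V₁) = 0.872.
W_a / W_b = 1.306 / 0.872 = 1.498.

W_a / W_b ≈ 1.50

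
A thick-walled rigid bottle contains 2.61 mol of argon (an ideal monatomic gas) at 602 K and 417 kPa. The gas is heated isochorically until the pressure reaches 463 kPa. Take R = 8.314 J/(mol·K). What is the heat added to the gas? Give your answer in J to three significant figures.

Constant volume ⇒ W = 0, so Q = ΔU = nCᵥΔT with Cᵥ = 3R/2 = 12.47 J/(mol·K).
At constant V, T₂/T₁ = P₂/P₁ ⇒ ΔT = T₁(P₂/P₁ − 1) = 602·(463/417 − 1) = 66.41 K.
ΔU = (2.61)(12.47)(66.41) = 2162 J.

Q ≈ 2160 J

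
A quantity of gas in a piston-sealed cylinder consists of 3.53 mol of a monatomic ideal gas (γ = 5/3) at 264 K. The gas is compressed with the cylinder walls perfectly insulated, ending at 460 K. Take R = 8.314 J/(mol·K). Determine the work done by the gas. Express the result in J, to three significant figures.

Adiabatic ⇒ Q = 0, so W_by = −ΔU = nCᵥ(T₁ − T₂).
Cᵥ = 3R/2 = 12.47 J/(mol·K).
W = (3.53)(12.47)(264 − 460) = -8628 J.

W ≈ -8630 J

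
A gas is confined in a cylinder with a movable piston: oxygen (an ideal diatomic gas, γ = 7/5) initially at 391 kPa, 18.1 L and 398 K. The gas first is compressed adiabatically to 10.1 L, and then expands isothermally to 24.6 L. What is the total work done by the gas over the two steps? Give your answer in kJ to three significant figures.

Step 1 (adiabatic): W = (P₁V₁ − P₂V₂)/(γ−1) = (7077 − 8937)/0.4 = -4650 J.
After step 1: P = 884.9 kPa, V = 10.1 L, T = 502.6 K.
Step 2 (isothermal): W = P₁V₁ ln(V₂/V₁) = (8937) ln(24.6/10.1) = 7956 J.
W_total = -4650 + 7956 = 3306 J.

W_total ≈ 3.31 kJ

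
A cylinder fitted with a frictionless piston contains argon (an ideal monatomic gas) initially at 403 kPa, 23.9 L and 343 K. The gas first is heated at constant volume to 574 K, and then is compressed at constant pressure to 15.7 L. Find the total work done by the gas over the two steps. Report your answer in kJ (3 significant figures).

W_total ≈ -5.53 kJ

Step 1 (isochoric): W = 0 (constant volume).
After step 1: P = 674.4 kPa (V unchanged).
Step 2 (isobaric): W = PΔV = (674.4 kPa)(15.7 − 23.9 L) = -5530 J.
W_total = 0 − 5530 = -5530 J.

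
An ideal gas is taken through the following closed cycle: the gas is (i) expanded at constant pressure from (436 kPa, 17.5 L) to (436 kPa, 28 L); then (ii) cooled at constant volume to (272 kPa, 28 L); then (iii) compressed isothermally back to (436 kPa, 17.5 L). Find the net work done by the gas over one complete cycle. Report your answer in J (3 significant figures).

Leg (i): W = PΔV = (436)(28 − 17.5) = 4578 J.
Leg (ii): W = 0.
Leg (iii): W = PᵢVᵢ ln(V_f/Vᵢ) = (7616) ln(17.5/28) = -3580 J.
W_net = 4578 − 3580 = 998.5 J.

W_net ≈ 998 J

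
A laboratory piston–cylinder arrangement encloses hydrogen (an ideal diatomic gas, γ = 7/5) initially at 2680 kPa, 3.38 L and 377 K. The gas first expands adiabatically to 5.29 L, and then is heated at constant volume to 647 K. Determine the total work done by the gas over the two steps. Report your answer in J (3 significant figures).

Step 1 (adiabatic): W = (P₁V₁ − P₂V₂)/(γ−1) = (9058 − 7572)/0.4 = 3715 J.
Step 2 (isochoric): W = 0 (constant volume).
W_total = 3715 + 0 = 3715 J.

W_total ≈ 3710 J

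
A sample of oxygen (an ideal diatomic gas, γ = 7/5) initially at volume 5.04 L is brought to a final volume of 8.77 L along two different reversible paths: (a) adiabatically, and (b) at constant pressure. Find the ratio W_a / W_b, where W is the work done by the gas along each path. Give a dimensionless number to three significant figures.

W_a / W_b ≈ 0.671

Path (a) adiabatic: W = P₁V₁(1 − (V₁/V₂)^(γ−1))/(γ−1) → W_a/(P₁V₁) = 0.4969.
Path (b) isobaric: W = P₁(V₂ − V₁) → W_b/(P₁V₁) = 0.7401.
W_a / W_b = 0.4969 / 0.7401 = 0.6714.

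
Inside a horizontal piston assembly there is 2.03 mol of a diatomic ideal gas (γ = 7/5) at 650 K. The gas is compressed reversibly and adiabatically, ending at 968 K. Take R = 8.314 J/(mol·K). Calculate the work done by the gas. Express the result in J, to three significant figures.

W ≈ -13400 J

Adiabatic ⇒ Q = 0, so W_by = −ΔU = nCᵥ(T₁ − T₂).
Cᵥ = 5R/2 = 20.79 J/(mol·K).
W = (2.03)(20.79)(650 − 968) = -13418 J.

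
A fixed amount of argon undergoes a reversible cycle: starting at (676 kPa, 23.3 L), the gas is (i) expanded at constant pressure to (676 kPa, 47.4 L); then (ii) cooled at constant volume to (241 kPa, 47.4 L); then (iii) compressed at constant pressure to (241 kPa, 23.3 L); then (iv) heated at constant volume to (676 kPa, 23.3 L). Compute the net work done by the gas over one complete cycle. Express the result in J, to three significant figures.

W_net ≈ 10500 J

Constant-volume legs do no work.
W(i) = (676)(47.4 − 23.3) = 16292 J; W(iii) = (241)(23.3 − 47.4) = -5808 J.
W_net = 16292 − 5808 = 10484 J (the clockwise enclosed area).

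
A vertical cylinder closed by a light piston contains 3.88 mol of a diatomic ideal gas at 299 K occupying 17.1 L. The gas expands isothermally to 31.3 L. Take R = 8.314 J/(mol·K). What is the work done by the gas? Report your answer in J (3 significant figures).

W ≈ 5830 J

Isothermal: W = nRT ln(V₂/V₁).
W = (3.88)(8.314)(299) × ln(31.3/17.1)
  = 9645 × 0.6045
W_by_gas = 5831 J.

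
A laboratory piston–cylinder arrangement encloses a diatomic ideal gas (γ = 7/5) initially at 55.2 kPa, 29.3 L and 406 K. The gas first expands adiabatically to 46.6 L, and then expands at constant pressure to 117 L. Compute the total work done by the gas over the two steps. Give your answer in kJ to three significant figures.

W_total ≈ 2.71 kJ

Step 1 (adiabatic): W = (P₁V₁ − P₂V₂)/(γ−1) = (1617 − 1343)/0.4 = 684.9 J.
After step 1: P = 28.83 kPa, V = 46.6 L, T = 337.2 K.
Step 2 (isobaric): W = PΔV = (28.83 kPa)(117 − 46.6 L) = 2029 J.
W_total = 684.9 + 2029 = 2714 J.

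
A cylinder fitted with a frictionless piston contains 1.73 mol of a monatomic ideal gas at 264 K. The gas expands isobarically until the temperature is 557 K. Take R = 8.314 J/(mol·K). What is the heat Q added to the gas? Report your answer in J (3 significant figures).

Isobaric: W = nRΔT = (1.73)(8.314)(293) = 4214 J.
ΔU = nCᵥΔT with Cᵥ = 3R/2: ΔU = (1.73)(12.47)(293) = 6321 J.
Q = ΔU + W = 6321 + 4214 = 10536 J.

Q ≈ 10500 J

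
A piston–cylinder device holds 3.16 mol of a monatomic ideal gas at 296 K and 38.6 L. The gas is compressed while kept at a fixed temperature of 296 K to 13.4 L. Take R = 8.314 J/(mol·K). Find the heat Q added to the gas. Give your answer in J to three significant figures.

Q ≈ -8230 J

Isothermal ⇒ ΔU = 0, so Q = W = nRT ln(V₂/V₁).
Q = (3.16)(8.314)(296) ln(13.4/38.6) = 7777 × -1.058 = -8228 J.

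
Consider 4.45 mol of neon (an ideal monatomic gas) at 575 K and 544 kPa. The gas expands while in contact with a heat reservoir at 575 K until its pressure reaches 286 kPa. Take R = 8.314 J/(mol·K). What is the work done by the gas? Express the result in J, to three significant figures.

Isothermal process: W = nRT ln(V₂/V₁) = nRT ln(P₁/P₂).
W = (4.45)(8.314)(575) × ln(544/286)
  = 21273 × ln(1.902) = 21273 × 0.643
W_by_gas = 13678 J.

W ≈ 13700 J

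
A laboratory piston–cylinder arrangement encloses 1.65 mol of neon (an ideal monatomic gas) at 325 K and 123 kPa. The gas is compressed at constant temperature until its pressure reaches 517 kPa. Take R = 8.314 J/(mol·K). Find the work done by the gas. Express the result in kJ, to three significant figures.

Isothermal process: W = nRT ln(V₂/V₁) = nRT ln(P₁/P₂).
W = (1.65)(8.314)(325) × ln(123/517)
  = 4458 × ln(0.2379) = 4458 × -1.436
W_by_gas = -6402 J.

W ≈ -6.40 kJ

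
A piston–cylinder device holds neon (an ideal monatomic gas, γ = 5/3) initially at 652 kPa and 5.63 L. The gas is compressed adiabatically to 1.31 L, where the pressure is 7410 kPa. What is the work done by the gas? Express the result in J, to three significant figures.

Adiabatic: W = (P₁V₁ − P₂V₂)/(γ − 1) with γ = 5/3.
P₁V₁ = 3671 J, P₂V₂ = 9707 J.
W = (3671 − 9707) / 0.6667 = -9055 J.

W ≈ -9050 J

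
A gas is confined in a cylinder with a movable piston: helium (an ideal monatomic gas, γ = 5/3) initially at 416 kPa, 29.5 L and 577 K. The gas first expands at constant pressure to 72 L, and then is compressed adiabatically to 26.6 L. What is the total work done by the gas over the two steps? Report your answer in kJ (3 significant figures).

Step 1 (isobaric): W = PΔV = (416 kPa)(72 − 29.5 L) = 17680 J.
After step 1: P = 416 kPa, V = 72 L, T = 1408 K.
Step 2 (adiabatic): W = (P₁V₁ − P₂V₂)/(γ−1) = (29952 − 58174)/0.667 = -42332 J.
W_total = 17680 − 42332 = -24652 J.

W_total ≈ -24.7 kJ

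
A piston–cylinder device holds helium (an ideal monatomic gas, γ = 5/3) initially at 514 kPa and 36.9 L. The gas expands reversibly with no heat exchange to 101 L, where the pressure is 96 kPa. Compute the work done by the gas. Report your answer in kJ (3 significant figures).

W ≈ 13.9 kJ

Adiabatic: W = (P₁V₁ − P₂V₂)/(γ − 1) with γ = 5/3.
P₁V₁ = 18967 J, P₂V₂ = 9696 J.
W = (18967 − 9696) / 0.6667 = 13906 J.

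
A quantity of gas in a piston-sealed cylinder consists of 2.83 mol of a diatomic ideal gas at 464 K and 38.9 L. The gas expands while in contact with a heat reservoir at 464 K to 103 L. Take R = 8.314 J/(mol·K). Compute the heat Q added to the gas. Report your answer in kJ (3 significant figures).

Isothermal ⇒ ΔU = 0, so Q = W = nRT ln(V₂/V₁).
Q = (2.83)(8.314)(464) ln(103/38.9) = 10917 × 0.9737 = 10631 J.

Q ≈ 10.6 kJ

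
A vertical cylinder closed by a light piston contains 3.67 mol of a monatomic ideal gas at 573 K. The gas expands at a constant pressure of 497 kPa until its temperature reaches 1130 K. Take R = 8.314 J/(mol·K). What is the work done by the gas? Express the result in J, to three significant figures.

W ≈ 17000 J

Isobaric: W = P ΔV = nR ΔT.
W = (3.67)(8.314)(1130 − 573) = 16995 J.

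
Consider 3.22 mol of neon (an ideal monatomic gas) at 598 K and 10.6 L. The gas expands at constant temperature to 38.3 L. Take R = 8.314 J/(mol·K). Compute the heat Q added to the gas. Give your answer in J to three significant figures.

Isothermal ⇒ ΔU = 0, so Q = W = nRT ln(V₂/V₁).
Q = (3.22)(8.314)(598) ln(38.3/10.6) = 16009 × 1.285 = 20565 J.

Q ≈ 20600 J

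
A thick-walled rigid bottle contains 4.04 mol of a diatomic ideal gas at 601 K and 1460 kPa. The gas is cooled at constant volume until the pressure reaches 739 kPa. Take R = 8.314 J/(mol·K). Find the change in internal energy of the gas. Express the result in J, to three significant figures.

Constant volume ⇒ W = 0, so Q = ΔU = nCᵥΔT with Cᵥ = 5R/2 = 20.79 J/(mol·K).
At constant V, T₂/T₁ = P₂/P₁ ⇒ ΔT = T₁(P₂/P₁ − 1) = 601·(739/1460 − 1) = -296.8 K.
ΔU = (4.04)(20.79)(-296.8) = -24922 J.

ΔU ≈ -24900 J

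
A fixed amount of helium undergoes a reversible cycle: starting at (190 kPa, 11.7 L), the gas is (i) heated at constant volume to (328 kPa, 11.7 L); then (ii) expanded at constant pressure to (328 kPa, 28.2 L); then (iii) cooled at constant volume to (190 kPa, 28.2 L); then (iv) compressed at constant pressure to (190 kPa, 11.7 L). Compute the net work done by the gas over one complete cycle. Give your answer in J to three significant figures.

W_net ≈ 2280 J

Constant-volume legs do no work.
W(ii) = (328)(28.2 − 11.7) = 5412 J; W(iv) = (190)(11.7 − 28.2) = -3135 J.
W_net = 5412 − 3135 = 2277 J (the clockwise enclosed area).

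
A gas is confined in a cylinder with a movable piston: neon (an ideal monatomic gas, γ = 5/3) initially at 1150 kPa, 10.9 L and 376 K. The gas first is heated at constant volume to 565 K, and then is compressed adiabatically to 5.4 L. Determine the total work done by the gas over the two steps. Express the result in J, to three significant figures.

W_total ≈ -16900 J

Step 1 (isochoric): W = 0 (constant volume).
After step 1: P = 1728 kPa (V unchanged).
Step 2 (adiabatic): W = (P₁V₁ − P₂V₂)/(γ−1) = (18836 − 30084)/0.667 = -16873 J.
W_total = 0 − 16873 = -16873 J.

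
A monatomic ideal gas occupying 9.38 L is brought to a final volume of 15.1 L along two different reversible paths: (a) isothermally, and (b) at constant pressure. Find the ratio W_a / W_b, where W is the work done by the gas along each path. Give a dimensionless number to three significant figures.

W_a / W_b ≈ 0.781

Path (a) isothermal: W = P₁V₁ ln(V₂/V₁) → W_a/(P₁V₁) = 0.4761.
Path (b) isobaric: W = P₁(V₂ − V₁) → W_b/(P₁V₁) = 0.6098.
W_a / W_b = 0.4761 / 0.6098 = 0.7808.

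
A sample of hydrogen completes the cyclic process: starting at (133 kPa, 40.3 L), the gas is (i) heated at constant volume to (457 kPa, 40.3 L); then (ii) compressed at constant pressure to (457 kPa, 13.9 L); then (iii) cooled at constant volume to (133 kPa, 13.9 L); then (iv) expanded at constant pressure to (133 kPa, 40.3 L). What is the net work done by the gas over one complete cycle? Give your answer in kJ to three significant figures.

Constant-volume legs do no work.
W(ii) = (457)(13.9 − 40.3) = -12065 J; W(iv) = (133)(40.3 − 13.9) = 3511 J.
W_net = -12065 + 3511 = -8554 J (the counter-clockwise enclosed area).

W_net ≈ -8.55 kJ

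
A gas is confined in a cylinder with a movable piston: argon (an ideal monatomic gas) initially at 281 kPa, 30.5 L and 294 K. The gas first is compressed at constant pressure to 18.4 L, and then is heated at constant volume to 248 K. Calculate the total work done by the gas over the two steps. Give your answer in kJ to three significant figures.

W_total ≈ -3.40 kJ

Step 1 (isobaric): W = PΔV = (281 kPa)(18.4 − 30.5 L) = -3400 J.
Step 2 (isochoric): W = 0 (constant volume).
W_total = -3400 + 0 = -3400 J.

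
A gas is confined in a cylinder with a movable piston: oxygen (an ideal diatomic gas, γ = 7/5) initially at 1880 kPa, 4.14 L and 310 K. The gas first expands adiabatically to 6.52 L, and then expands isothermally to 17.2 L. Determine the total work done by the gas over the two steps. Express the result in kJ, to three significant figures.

W_total ≈ 9.53 kJ

Step 1 (adiabatic): W = (P₁V₁ − P₂V₂)/(γ−1) = (7783 − 6490)/0.4 = 3232 J.
After step 1: P = 995.4 kPa, V = 6.52 L, T = 258.5 K.
Step 2 (isothermal): W = P₁V₁ ln(V₂/V₁) = (6490) ln(17.2/6.52) = 6296 J.
W_total = 3232 + 6296 = 9528 J.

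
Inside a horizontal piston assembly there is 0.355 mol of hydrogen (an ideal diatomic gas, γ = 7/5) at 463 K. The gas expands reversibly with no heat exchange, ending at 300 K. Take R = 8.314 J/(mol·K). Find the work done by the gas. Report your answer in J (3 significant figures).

W ≈ 1200 J

Adiabatic ⇒ Q = 0, so W_by = −ΔU = nCᵥ(T₁ − T₂).
Cᵥ = 5R/2 = 20.79 J/(mol·K).
W = (0.355)(20.79)(463 − 300) = 1203 J.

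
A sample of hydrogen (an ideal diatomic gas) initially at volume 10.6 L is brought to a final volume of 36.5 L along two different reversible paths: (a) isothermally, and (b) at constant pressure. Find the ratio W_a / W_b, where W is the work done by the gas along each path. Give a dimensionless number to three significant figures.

W_a / W_b ≈ 0.506

Path (a) isothermal: W = P₁V₁ ln(V₂/V₁) → W_a/(P₁V₁) = 1.236.
Path (b) isobaric: W = P₁(V₂ − V₁) → W_b/(P₁V₁) = 2.443.
W_a / W_b = 1.236 / 2.443 = 0.506.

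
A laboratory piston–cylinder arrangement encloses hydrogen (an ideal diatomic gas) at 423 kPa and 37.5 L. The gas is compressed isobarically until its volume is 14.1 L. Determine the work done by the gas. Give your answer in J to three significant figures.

Isobaric: W = P ΔV.
W = (423 kPa)(14.1 − 37.5 L) = (423)(-23.4) = -9898 J.

W ≈ -9900 J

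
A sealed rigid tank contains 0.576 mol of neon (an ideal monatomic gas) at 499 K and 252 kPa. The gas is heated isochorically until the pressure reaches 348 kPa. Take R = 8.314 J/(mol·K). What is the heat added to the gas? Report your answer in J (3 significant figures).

Constant volume ⇒ W = 0, so Q = ΔU = nCᵥΔT with Cᵥ = 3R/2 = 12.47 J/(mol·K).
At constant V, T₂/T₁ = P₂/P₁ ⇒ ΔT = T₁(P₂/P₁ − 1) = 499·(348/252 − 1) = 190.1 K.
ΔU = (0.576)(12.47)(190.1) = 1366 J.

Q ≈ 1370 J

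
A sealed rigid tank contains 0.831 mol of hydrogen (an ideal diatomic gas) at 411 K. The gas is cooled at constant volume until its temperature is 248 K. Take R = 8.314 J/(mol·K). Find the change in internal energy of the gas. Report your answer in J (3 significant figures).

ΔU ≈ -2820 J

Constant volume ⇒ W = 0, so Q = ΔU = nCᵥΔT with Cᵥ = 5R/2 = 20.79 J/(mol·K).
ΔU = (0.831)(20.79)(248 − 411) = -2815 J.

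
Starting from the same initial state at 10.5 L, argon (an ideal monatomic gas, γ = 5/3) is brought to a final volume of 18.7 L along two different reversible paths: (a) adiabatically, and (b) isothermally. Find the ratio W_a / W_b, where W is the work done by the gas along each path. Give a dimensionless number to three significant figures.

Path (a) adiabatic: W = P₁V₁(1 − (V₁/V₂)^(γ−1))/(γ−1) → W_a/(P₁V₁) = 0.4791.
Path (b) isothermal: W = P₁V₁ ln(V₂/V₁) → W_b/(P₁V₁) = 0.5771.
W_a / W_b = 0.4791 / 0.5771 = 0.8301.

W_a / W_b ≈ 0.830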